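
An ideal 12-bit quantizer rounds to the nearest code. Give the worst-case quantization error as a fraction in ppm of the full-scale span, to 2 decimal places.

122.07 ppm

Rounding → worst-case error = ½ LSB = V_FS/2^13, so 1e+06/8192 = 122.07 ppm of full scale.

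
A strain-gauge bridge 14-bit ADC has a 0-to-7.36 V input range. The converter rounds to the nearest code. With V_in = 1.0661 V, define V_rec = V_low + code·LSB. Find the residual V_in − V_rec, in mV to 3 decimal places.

0.104 mV

LSB = 7.36/2^14 = 449.22 µV.
Scaled input = 2373.2313 LSBs, so code = 2373.
Reconstructed: 1.0659961 V.
V_in − V_rec = 0.000103906 V = 0.104 mV.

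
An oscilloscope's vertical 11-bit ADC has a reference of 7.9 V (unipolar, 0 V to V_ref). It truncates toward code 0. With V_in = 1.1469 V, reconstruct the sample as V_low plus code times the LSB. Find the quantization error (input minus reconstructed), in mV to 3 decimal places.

1.246 mV

LSB = 7.9/2^11 = 3.857 mV.
Scaled input = 297.3229 LSBs, so code = 297.
Reconstructed: 1.1456543 V.
Difference: 0.0012457 V → 1.246 mV.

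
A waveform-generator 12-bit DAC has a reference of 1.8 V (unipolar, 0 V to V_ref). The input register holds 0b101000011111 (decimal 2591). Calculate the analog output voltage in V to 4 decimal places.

LSB = 1.8 V / 2^12 = 439.45 µV.
Code 0b101000011111 = 2591 decimal.
V_out = 0 + 2591 × 0.000439453 V = 1.13862 V.

1.1386 V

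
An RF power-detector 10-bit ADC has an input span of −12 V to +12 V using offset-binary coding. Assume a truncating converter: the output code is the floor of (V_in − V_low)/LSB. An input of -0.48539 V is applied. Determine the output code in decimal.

code 491

LSB = 24 V / 1024 = 23.438 mV.
(-0.48539 − (−12)) / 0.0234375 = 491.290 LSBs.
⌊·⌋(491.290) = 491.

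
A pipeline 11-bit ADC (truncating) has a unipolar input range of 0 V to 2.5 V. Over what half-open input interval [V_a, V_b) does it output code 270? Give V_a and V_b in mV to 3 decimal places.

[329.590 mV, 330.811 mV)

LSB = 2.5/2^11 = 1.221 mV.
V_a = V_low + 270·LSB = 0.32959 V; V_b = V_low + 271·LSB = 0.330811 V.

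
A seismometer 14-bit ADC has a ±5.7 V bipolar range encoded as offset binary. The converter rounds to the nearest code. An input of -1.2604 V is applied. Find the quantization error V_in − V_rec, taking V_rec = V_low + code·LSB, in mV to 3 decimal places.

LSB = 11.4/2^14 = 0.696 mV.
Scaled input = 6380.5620 LSBs, so code = 6381.
V_rec = (−5.7) + 6381·0.000695801 = -1.2600952 V.
Difference: -0.000304785 V → -0.305 mV.

-0.305 mV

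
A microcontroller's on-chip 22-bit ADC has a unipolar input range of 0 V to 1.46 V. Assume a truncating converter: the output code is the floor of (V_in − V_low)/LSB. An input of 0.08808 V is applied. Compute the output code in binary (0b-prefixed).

LSB = 1.46 V / 4194304 = 0.35 µV.
(V_in − V_low)/LSB = (0.08808 − 0) / 3.48091e-07 = 253037.189.
So the output code is 253037.
In binary (0b-prefixed): 0b111101110001101101.

code 0b111101110001101101 (decimal 253037)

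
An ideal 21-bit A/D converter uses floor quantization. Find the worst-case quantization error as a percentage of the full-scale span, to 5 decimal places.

Truncating → worst-case error = 1 LSB = V_FS/2^21, so 100/2097152 = 4.76837e-05 % of full scale.

0.00005 %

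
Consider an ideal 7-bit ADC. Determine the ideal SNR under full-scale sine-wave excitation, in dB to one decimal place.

SNR ≈ 6.02·N + 1.76 dB = 6.02·7 + 1.76 = 43.90 dB.

43.9 dB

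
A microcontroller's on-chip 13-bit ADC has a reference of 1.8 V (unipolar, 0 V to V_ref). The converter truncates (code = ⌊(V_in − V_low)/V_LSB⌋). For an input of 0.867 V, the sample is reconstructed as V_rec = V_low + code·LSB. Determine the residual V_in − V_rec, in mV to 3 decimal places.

0.179 mV

LSB = 1.8/2^13 = 219.73 µV.
(0.867 − 0)/0.000219727 = 3945.8133; ⌊·⌋ gives code 3945.
V_rec = 0 + 3945·0.000219727 = 0.86682129 V.
V_in − V_rec = 0.000178711 V = 0.179 mV.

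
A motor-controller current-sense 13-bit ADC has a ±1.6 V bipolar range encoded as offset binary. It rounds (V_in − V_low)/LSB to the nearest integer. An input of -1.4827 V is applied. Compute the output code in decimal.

code 300

LSB = 3.2 V / 8192 = 390.62 µV.
(V_in − V_low)/LSB = (-1.4827 − (−1.6)) / 0.000390625 = 300.288.
Round → code 300.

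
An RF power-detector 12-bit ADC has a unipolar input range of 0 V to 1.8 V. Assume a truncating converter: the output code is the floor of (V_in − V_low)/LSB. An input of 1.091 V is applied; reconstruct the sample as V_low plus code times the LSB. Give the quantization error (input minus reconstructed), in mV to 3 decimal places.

0.277 mV

Step size: 1.8 V ÷ 2^12 = 439.45 µV.
(1.091 − 0)/0.000439453 = 2482.6311; ⌊·⌋ gives code 2482.
V_rec = 0 + 2482·0.000439453 = 1.0907227 V.
V_in − V_rec = 0.000277344 V = 0.277 mV.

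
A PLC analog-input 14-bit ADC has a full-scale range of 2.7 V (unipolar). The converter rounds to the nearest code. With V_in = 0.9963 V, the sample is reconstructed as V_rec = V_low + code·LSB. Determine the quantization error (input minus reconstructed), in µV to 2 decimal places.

-50.10 µV

One LSB is 2.7 V / 16384 = 164.79 µV.
(0.9963 − 0)/0.000164795 = 6045.6960; round gives code 6046.
Reconstructed: 0.9963501 V.
Error = 0.9963 − 0.9963501 = -5.00977e-05 V = -50.10 µV.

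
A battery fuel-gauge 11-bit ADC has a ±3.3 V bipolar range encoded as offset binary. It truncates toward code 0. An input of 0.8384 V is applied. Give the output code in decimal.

code 1284

With 2048 levels over 6.6 V, one step is 3.223 mV.
(V_in − V_low)/LSB = (0.8384 − (−3.3)) / 0.00322266 = 1284.158.
So the output code is 1284.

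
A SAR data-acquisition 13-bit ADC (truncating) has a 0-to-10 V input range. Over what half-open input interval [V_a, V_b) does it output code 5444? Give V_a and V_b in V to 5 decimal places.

[6.64551 V, 6.64673 V)

LSB = 10/2^13 = 1.221 mV.
V_a = V_low + 5444·LSB = 6.64551 V; V_b = V_low + 5445·LSB = 6.64673 V.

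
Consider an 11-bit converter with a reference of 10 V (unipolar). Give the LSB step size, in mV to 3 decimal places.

Full-scale span = 10 V.
LSB = 10 / 2^11 = 10 / 2048 = 0.00488281 V = 4.883 mV.

4.883 mV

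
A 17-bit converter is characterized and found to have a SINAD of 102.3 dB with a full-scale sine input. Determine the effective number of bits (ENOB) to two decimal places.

16.70 bits

ENOB = (SINAD − 1.76) / 6.02 = (102.3 − 1.76)/6.02 = 16.701.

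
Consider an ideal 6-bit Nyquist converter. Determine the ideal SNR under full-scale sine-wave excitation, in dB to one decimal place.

37.9 dB

SNR ≈ 6.02·N + 1.76 dB = 6.02·6 + 1.76 = 37.88 dB.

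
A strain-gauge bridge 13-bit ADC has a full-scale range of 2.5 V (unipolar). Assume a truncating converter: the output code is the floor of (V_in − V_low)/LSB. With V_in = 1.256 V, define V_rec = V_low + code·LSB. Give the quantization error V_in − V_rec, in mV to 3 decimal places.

One LSB is 2.5 V / 8192 = 305.18 µV.
(V_in − V_low)/LSB = (1.256 − 0)/0.000305176 = 4115.6608 → code 4115 (floor).
V_rec = 0 + 4115·0.000305176 = 1.2557983 V.
Difference: 0.00020166 V → 0.202 mV.

0.202 mV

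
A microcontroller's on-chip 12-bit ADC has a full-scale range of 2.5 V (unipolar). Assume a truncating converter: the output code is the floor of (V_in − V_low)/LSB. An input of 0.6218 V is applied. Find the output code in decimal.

With 4096 levels over 2.5 V, one step is 0.610 mV.
(V_in − V_low)/LSB = (0.6218 − 0) / 0.000610352 = 1018.757.
Floor → code 1018.

code 1018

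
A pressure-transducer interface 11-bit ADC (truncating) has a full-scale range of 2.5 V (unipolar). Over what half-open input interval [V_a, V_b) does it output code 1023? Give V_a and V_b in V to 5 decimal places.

LSB = 2.5/2^11 = 1.221 mV.
V_a = V_low + 1023·LSB = 1.24878 V; V_b = V_low + 1024·LSB = 1.25 V.

[1.24878 V, 1.25000 V)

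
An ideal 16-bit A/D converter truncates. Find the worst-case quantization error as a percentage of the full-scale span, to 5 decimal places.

0.00153 %

Truncating → worst-case error = 1 LSB = V_FS/2^16, so 100/65536 = 0.00152588 % of full scale.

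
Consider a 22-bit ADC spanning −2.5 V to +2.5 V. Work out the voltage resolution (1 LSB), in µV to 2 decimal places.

Full-scale span = 5 V.
LSB = 5 / 2^22 = 5 / 4194304 = 1.19209e-06 V = 1.19 µV.

1.19 µV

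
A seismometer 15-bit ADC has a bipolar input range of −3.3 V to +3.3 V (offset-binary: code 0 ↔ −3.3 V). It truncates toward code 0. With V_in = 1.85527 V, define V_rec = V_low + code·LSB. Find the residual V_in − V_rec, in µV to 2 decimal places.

Step size: 6.6 V ÷ 2^15 = 201.42 µV.
(V_in − V_low)/LSB = (1.85527 − (−3.3))/0.000201416 = 25595.1344 → code 25595 (floor).
Code 25595 maps back to (−3.3) + 25595×0.000201416 V = 1.8552429 V.
V_in − V_rec = 2.70801e-05 V = 27.08 µV.

27.08 µV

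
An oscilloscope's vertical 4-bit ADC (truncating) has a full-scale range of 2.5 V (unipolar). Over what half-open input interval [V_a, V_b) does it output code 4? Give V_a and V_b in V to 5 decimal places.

LSB = 2.5/2^4 = 156.250 mV.
V_a = V_low + 4·LSB = 0.625 V; V_b = V_low + 5·LSB = 0.78125 V.

[0.62500 V, 0.78125 V)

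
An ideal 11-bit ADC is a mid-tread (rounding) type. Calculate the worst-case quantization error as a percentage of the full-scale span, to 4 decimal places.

0.0244 %

Rounding → worst-case error = ½ LSB = V_FS/2^12, so 100/4096 = 0.0244141 % of full scale.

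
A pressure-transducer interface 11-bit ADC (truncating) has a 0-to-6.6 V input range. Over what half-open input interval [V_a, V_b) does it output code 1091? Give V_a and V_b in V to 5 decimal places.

LSB = 6.6/2^11 = 3.223 mV.
V_a = V_low + 1091·LSB = 3.51592 V; V_b = V_low + 1092·LSB = 3.51914 V.

[3.51592 V, 3.51914 V)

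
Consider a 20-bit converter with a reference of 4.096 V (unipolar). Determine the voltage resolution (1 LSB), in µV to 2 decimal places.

3.91 µV

Full-scale span = 4.096 V.
LSB = 4.096 / 2^20 = 4.096 / 1048576 = 3.90625e-06 V = 3.91 µV.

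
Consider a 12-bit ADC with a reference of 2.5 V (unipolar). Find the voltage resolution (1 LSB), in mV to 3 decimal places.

Full-scale span = 2.5 V.
LSB = 2.5 / 2^12 = 2.5 / 4096 = 0.000610352 V = 0.610 mV.

0.610 mV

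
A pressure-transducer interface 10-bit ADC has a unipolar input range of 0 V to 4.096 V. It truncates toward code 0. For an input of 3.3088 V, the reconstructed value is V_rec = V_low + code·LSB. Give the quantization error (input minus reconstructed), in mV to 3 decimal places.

Step size: 4.096 V ÷ 2^10 = 4.000 mV.
(3.3088 − 0)/0.004 = 827.2000; ⌊·⌋ gives code 827.
V_rec = 0 + 827·0.004 = 3.308 V.
Error = 3.3088 − 3.308 = 0.0008 V = 0.800 mV.

0.800 mV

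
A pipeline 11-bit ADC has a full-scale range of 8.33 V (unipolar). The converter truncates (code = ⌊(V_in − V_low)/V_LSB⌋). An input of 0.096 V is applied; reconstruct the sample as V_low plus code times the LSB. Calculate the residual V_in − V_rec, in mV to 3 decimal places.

2.450 mV

One LSB is 8.33 V / 2048 = 4.067 mV.
(0.096 − 0)/0.00406738 = 23.6024; ⌊·⌋ gives code 23.
V_rec = 0 + 23·0.00406738 = 0.093549805 V.
V_in − V_rec = 0.0024502 V = 2.450 mV.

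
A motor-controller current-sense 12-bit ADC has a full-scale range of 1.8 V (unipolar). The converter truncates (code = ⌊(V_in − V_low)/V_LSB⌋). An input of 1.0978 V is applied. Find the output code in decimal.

code 2498

Full-scale span = 1.8 V; LSB = 1.8/2^12 = 439.45 µV.
(V_in − V_low)/LSB = (1.0978 − 0) / 0.000439453 = 2498.105.
⌊·⌋(2498.105) = 2498.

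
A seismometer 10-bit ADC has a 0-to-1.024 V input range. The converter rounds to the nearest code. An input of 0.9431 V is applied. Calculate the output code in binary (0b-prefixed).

code 0b1110101111 (decimal 943)

LSB = 1.024 V / 1024 = 1.000 mV.
Input sits at 943.100 steps above V_low.
round(943.100) = 943.
In binary (0b-prefixed): 0b1110101111.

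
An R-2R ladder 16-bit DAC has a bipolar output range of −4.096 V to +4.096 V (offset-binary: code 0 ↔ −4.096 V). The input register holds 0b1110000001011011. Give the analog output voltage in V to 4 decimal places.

3.0834 V

LSB = 8.192 V / 2^16 = 125.00 µV.
Code 0b1110000001011011 = 57435 decimal.
V_out = (−4.096) + 57435 × 0.000125 V = 3.08338 V.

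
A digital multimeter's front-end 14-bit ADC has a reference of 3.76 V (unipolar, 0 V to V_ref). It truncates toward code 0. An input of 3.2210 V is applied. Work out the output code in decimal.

With 16384 levels over 3.76 V, one step is 229.49 µV.
Input sits at 14035.336 steps above V_low.
So the output code is 14035.

code 14035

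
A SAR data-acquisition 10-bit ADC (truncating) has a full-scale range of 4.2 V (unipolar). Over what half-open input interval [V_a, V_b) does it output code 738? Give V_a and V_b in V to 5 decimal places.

[3.02695 V, 3.03105 V)

LSB = 4.2/2^10 = 4.102 mV.
V_a = V_low + 738·LSB = 3.02695 V; V_b = V_low + 739·LSB = 3.03105 V.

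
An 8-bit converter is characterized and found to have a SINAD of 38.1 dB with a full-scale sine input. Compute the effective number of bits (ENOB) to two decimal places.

ENOB = (SINAD − 1.76) / 6.02 = (38.1 − 1.76)/6.02 = 6.037.

6.04 bits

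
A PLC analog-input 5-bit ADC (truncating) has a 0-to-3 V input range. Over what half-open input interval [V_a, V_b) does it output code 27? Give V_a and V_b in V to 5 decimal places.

[2.53125 V, 2.62500 V)

LSB = 3/2^5 = 93.750 mV.
V_a = V_low + 27·LSB = 2.53125 V; V_b = V_low + 28·LSB = 2.625 V.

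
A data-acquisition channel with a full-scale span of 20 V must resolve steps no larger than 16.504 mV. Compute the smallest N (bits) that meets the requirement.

11 bits

Number of steps required ≥ 20 V / 16.504 mV = 1211.83.
Need 2^N ≥ 1211.83; 2^10 = 1024, 2^11 = 2048.
Minimum N = 11.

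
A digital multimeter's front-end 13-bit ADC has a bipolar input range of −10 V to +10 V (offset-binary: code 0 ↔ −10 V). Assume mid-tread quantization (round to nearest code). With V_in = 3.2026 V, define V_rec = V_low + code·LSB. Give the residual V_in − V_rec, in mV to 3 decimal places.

-0.525 mV

LSB = 20/2^13 = 2.441 mV.
(3.2026 − (−10))/0.00244141 = 5407.7850; round gives code 5408.
Reconstructed: 3.203125 V.
V_in − V_rec = -0.000525 V = -0.525 mV.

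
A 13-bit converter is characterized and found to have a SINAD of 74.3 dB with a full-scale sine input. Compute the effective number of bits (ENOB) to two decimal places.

ENOB = (SINAD − 1.76) / 6.02 = (74.3 − 1.76)/6.02 = 12.050.

12.05 bits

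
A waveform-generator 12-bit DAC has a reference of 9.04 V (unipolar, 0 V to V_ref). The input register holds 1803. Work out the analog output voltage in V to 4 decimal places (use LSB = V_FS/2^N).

3.9793 V

LSB = 9.04 V / 2^12 = 2.207 mV.
V_out = 0 + 1803 × 0.00220703 V = 3.97928 V.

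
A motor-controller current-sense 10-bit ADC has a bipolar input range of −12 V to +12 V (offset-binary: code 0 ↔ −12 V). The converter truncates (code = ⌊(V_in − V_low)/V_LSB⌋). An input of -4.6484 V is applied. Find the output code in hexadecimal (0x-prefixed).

code 0x139 (decimal 313)

LSB = 24 V / 1024 = 23.438 mV.
(V_in − V_low)/LSB = (-4.6484 − (−12)) / 0.0234375 = 313.668.
Floor → code 313.
In hexadecimal (0x-prefixed): 0x139.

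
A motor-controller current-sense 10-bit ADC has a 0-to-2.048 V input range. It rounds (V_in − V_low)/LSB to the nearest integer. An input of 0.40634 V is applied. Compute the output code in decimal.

With 1024 levels over 2.048 V, one step is 2.000 mV.
Input sits at 203.170 steps above V_low.
round(203.170) = 203.

code 203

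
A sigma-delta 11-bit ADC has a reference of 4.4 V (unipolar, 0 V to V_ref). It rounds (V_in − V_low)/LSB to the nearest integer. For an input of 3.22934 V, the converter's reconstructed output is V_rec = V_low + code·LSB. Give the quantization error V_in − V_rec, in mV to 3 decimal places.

LSB = 4.4/2^11 = 2.148 mV.
(V_in − V_low)/LSB = (3.22934 − 0)/0.00214844 = 1503.1110 → code 1503 (round).
Reconstructed: 3.2291016 V.
V_in − V_rec = 0.000238437 V = 0.238 mV.

0.238 mV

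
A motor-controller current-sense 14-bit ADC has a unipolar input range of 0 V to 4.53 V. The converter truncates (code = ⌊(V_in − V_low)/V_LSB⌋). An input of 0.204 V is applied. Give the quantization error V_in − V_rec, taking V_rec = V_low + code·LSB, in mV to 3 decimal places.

Step size: 4.53 V ÷ 2^14 = 276.49 µV.
(V_in − V_low)/LSB = (0.204 − 0)/0.000276489 = 737.8225 → code 737 (floor).
V_rec = 0 + 737·0.000276489 = 0.20377258 V.
V_in − V_rec = 0.000227417 V = 0.227 mV.

0.227 mV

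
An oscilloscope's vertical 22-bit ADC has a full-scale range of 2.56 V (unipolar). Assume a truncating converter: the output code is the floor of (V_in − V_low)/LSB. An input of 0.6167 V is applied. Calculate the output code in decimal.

code 1010401

Full-scale span = 2.56 V; LSB = 2.56/2^22 = 0.61 µV.
(0.6167 − 0) / 6.10352e-07 = 1010401.280 LSBs.
⌊·⌋(1010401.280) = 1010401.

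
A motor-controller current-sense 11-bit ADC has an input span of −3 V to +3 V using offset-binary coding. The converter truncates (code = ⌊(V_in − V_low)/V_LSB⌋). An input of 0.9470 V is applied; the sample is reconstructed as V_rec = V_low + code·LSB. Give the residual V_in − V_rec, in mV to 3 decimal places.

0.711 mV

Step size: 6 V ÷ 2^11 = 2.930 mV.
(0.9470 − (−3))/0.00292969 = 1347.2427; ⌊·⌋ gives code 1347.
Code 1347 maps back to (−3) + 1347×0.00292969 V = 0.94628906 V.
Error = 0.9470 − 0.94628906 = 0.000710937 V = 0.711 mV.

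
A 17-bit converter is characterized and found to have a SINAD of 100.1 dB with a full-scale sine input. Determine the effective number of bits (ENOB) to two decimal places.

ENOB = (SINAD − 1.76) / 6.02 = (100.1 − 1.76)/6.02 = 16.336.

16.34 bits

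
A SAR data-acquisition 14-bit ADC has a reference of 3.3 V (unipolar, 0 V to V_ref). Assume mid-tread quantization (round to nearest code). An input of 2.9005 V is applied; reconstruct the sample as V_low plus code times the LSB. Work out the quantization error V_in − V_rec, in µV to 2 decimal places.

-92.04 µV

One LSB is 3.3 V / 16384 = 201.42 µV.
(V_in − V_low)/LSB = (2.9005 − 0)/0.000201416 = 14400.5430 → code 14401 (round).
Reconstructed: 2.900592 V.
V_in − V_rec = -9.2041e-05 V = -92.04 µV.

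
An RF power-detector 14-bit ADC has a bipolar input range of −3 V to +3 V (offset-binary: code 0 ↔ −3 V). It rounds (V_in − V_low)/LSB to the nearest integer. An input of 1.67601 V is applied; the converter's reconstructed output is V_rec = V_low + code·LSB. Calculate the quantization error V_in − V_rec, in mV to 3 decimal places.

-0.137 mV

Step size: 6 V ÷ 2^14 = 366.21 µV.
(V_in − V_low)/LSB = (1.67601 − (−3))/0.000366211 = 12768.6246 → code 12769 (round).
V_rec = (−3) + 12769·0.000366211 = 1.6761475 V.
Difference: -0.000137461 V → -0.137 mV.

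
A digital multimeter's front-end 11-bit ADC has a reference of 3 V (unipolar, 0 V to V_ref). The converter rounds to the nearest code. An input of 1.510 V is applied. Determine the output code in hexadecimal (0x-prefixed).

Full-scale span = 3 V; LSB = 3/2^11 = 1.465 mV.
(1.510 − 0) / 0.00146484 = 1030.827 LSBs.
So the output code is 1031.
In hexadecimal (0x-prefixed): 0x407.

code 0x407 (decimal 1031)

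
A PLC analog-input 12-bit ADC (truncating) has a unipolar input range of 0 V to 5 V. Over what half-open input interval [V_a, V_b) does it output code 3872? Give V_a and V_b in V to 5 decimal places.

LSB = 5/2^12 = 1.221 mV.
V_a = V_low + 3872·LSB = 4.72656 V; V_b = V_low + 3873·LSB = 4.72778 V.

[4.72656 V, 4.72778 V)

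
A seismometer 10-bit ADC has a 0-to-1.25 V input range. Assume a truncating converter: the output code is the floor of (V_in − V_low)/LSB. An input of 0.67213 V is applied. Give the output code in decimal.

code 550

With 1024 levels over 1.25 V, one step is 1.221 mV.
(0.67213 − 0) / 0.0012207 = 550.609 LSBs.
Floor → code 550.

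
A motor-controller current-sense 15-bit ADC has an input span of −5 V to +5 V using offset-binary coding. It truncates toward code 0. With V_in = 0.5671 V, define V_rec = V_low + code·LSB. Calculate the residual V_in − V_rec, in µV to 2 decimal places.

Step size: 10 V ÷ 2^15 = 305.18 µV.
(0.5671 − (−5))/0.000305176 = 18242.2733; ⌊·⌋ gives code 18242.
Reconstructed: 0.5670166 V.
V_in − V_rec = 8.33984e-05 V = 83.40 µV.

83.40 µV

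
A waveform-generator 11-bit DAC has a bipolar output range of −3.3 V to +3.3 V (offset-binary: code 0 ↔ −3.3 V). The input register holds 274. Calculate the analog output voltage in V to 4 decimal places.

LSB = 6.6 V / 2^11 = 3.223 mV.
V_out = (−3.3) + 274 × 0.00322266 V = -2.41699 V.

-2.4170 V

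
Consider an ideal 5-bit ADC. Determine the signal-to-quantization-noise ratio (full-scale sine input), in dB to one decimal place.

SNR ≈ 6.02·N + 1.76 dB = 6.02·5 + 1.76 = 31.86 dB.

31.9 dB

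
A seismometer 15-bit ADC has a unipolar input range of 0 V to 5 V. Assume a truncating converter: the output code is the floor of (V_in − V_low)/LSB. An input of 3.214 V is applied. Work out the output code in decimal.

code 21063

With 32768 levels over 5 V, one step is 152.59 µV.
Input sits at 21063.270 steps above V_low.
⌊·⌋(21063.270) = 21063.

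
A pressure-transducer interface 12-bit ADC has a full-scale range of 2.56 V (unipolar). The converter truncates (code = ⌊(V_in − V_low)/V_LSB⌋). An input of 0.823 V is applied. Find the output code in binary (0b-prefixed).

With 4096 levels over 2.56 V, one step is 0.625 mV.
Input sits at 1316.800 steps above V_low.
So the output code is 1316.
In binary (0b-prefixed): 0b10100100100.

code 0b10100100100 (decimal 1316)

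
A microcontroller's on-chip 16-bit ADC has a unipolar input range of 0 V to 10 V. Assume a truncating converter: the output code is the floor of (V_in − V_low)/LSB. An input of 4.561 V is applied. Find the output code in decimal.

code 29890

With 65536 levels over 10 V, one step is 152.59 µV.
(V_in − V_low)/LSB = (4.561 − 0) / 0.000152588 = 29890.970.
Floor → code 29890.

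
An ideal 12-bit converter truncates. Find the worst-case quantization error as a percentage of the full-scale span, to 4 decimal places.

0.0244 %

Truncating → worst-case error = 1 LSB = V_FS/2^12, so 100/4096 = 0.0244141 % of full scale.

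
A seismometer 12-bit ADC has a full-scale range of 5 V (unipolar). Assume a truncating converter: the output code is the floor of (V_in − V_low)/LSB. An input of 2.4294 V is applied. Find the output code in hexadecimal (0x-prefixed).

LSB = 5 V / 4096 = 1.221 mV.
Input sits at 1990.164 steps above V_low.
Floor → code 1990.
In hexadecimal (0x-prefixed): 0x7C6.

code 0x7C6 (decimal 1990)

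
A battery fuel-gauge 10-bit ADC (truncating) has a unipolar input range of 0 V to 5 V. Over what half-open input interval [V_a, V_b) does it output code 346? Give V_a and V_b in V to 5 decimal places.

LSB = 5/2^10 = 4.883 mV.
V_a = V_low + 346·LSB = 1.68945 V; V_b = V_low + 347·LSB = 1.69434 V.

[1.68945 V, 1.69434 V)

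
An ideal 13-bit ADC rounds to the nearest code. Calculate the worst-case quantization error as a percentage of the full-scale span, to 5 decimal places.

0.00610 %

Rounding → worst-case error = ½ LSB = V_FS/2^14, so 100/16384 = 0.00610352 % of full scale.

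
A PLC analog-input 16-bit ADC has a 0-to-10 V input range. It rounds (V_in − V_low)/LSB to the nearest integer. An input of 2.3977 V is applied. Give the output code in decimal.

code 15714

LSB = 10 V / 65536 = 152.59 µV.
Input sits at 15713.567 steps above V_low.
Round → code 15714.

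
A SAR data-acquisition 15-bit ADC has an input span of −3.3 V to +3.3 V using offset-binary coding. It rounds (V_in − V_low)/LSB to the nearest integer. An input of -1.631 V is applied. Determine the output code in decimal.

code 8286

Full-scale span = 6.6 V; LSB = 6.6/2^15 = 201.42 µV.
Input sits at 8286.332 steps above V_low.
round(8286.332) = 8286.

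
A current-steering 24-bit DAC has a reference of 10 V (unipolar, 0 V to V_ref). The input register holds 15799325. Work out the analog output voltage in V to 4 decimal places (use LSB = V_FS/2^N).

9.4171 V

LSB = 10 V / 2^24 = 0.60 µV.
V_out = 0 + 15799325 × 5.96046e-07 V = 9.41713 V.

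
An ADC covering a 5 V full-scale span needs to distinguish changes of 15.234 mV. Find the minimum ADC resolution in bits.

Number of steps required ≥ 5 V / 15.234 mV = 328.21.
Need 2^N ≥ 328.21; 2^8 = 256, 2^9 = 512.
Minimum N = 9.

9 bits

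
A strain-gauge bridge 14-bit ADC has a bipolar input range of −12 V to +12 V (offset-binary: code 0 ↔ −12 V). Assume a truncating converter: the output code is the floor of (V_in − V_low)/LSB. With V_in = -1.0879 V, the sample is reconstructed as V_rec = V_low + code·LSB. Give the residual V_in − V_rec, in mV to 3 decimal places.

One LSB is 24 V / 16384 = 1.465 mV.
(V_in − V_low)/LSB = (-1.0879 − (−12))/0.00146484 = 7449.3269 → code 7449 (floor).
V_rec = (−12) + 7449·0.00146484 = -1.0883789 V.
Error = -1.0879 − (−1.0883789) = 0.000478906 V = 0.479 mV.

0.479 mV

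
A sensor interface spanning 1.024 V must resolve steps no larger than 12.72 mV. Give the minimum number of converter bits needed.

Number of steps required ≥ 1.024 V / 12.72 mV = 80.50.
Need 2^N ≥ 80.50; 2^6 = 64, 2^7 = 128.
Minimum N = 7.

7 bits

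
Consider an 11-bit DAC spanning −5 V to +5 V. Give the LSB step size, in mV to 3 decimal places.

Full-scale span = 10 V.
LSB = 10 / 2^11 = 10 / 2048 = 0.00488281 V = 4.883 mV.

4.883 mV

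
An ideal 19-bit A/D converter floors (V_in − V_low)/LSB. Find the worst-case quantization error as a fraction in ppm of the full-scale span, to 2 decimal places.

1.91 ppm

Truncating → worst-case error = 1 LSB = V_FS/2^19, so 1e+06/524288 = 1.90735 ppm of full scale.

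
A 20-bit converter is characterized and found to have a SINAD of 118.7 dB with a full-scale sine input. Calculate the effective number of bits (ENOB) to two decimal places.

19.43 bits

ENOB = (SINAD − 1.76) / 6.02 = (118.7 − 1.76)/6.02 = 19.425.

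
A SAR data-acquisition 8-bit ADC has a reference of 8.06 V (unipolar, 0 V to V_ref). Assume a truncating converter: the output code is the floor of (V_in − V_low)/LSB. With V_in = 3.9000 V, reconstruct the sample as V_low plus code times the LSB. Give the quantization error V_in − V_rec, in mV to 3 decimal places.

One LSB is 8.06 V / 256 = 31.484 mV.
(V_in − V_low)/LSB = (3.9000 − 0)/0.0314844 = 123.8710 → code 123 (floor).
Reconstructed: 3.8725781 V.
Error = 3.9000 − 3.8725781 = 0.0274219 V = 27.422 mV.

27.422 mV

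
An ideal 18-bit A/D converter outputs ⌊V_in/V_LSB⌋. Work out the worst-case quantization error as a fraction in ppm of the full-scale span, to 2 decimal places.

Truncating → worst-case error = 1 LSB = V_FS/2^18, so 1e+06/262144 = 3.8147 ppm of full scale.

3.81 ppm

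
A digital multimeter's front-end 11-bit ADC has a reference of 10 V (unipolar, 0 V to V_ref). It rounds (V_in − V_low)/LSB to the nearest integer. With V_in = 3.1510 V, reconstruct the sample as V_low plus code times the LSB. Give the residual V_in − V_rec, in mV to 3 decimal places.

1.586 mV

LSB = 10/2^11 = 4.883 mV.
(3.1510 − 0)/0.00488281 = 645.3248; round gives code 645.
Code 645 maps back to 0 + 645×0.00488281 V = 3.1494141 V.
Difference: 0.00158594 V → 1.586 mV.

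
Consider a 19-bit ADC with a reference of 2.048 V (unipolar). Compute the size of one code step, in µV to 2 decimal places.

3.91 µV

Full-scale span = 2.048 V.
LSB = 2.048 / 2^19 = 2.048 / 524288 = 3.90625e-06 V = 3.91 µV.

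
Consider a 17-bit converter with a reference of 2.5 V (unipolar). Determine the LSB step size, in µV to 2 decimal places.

19.07 µV

Full-scale span = 2.5 V.
LSB = 2.5 / 2^17 = 2.5 / 131072 = 1.90735e-05 V = 19.07 µV.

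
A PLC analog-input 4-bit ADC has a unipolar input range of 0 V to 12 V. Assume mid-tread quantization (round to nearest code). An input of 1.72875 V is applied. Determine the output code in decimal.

code 2

With 16 levels over 12 V, one step is 0.7500 V.
(V_in − V_low)/LSB = (1.72875 − 0) / 0.75 = 2.305.
So the output code is 2.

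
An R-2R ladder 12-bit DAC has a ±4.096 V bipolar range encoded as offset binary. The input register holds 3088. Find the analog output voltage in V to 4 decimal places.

2.0800 V

LSB = 8.192 V / 2^12 = 2.000 mV.
V_out = (−4.096) + 3088 × 0.002 V = 2.08 V.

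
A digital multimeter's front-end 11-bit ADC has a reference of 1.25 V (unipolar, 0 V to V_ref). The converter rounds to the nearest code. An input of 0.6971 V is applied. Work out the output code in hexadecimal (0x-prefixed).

Full-scale span = 1.25 V; LSB = 1.25/2^11 = 0.610 mV.
(0.6971 − 0) / 0.000610352 = 1142.129 LSBs.
round(1142.129) = 1142.
In hexadecimal (0x-prefixed): 0x476.

code 0x476 (decimal 1142)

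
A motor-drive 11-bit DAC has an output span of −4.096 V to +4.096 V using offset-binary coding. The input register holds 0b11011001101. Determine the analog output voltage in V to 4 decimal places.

LSB = 8.192 V / 2^11 = 4.000 mV.
Code 0b11011001101 = 1741 decimal.
V_out = (−4.096) + 1741 × 0.004 V = 2.868 V.

2.8680 V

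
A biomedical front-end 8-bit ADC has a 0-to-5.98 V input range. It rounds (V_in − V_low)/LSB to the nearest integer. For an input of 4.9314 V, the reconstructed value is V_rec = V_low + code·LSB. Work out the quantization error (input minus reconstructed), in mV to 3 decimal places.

LSB = 5.98/2^8 = 23.359 mV.
(V_in − V_low)/LSB = (4.9314 − 0)/0.0233594 = 211.1101 → code 211 (round).
V_rec = 0 + 211·0.0233594 = 4.9288281 V.
Difference: 0.00257187 V → 2.572 mV.

2.572 mV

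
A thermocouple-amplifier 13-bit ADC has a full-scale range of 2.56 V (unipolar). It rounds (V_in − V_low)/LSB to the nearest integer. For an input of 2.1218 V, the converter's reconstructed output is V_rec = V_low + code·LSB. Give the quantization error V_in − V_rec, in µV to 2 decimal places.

-75.00 µV

One LSB is 2.56 V / 8192 = 312.50 µV.
Scaled input = 6789.7600 LSBs, so code = 6790.
V_rec = 0 + 6790·0.0003125 = 2.121875 V.
Difference: -7.5e-05 V → -75.00 µV.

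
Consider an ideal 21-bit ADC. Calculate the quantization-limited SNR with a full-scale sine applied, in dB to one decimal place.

SNR ≈ 6.02·N + 1.76 dB = 6.02·21 + 1.76 = 128.18 dB.

128.2 dB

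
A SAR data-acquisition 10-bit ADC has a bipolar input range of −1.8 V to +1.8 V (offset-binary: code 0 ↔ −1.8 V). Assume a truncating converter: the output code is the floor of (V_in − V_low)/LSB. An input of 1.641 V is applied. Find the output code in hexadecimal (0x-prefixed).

Full-scale span = 3.6 V; LSB = 3.6/2^10 = 3.516 mV.
Input sits at 978.773 steps above V_low.
⌊·⌋(978.773) = 978.
In hexadecimal (0x-prefixed): 0x3D2.

code 0x3D2 (decimal 978)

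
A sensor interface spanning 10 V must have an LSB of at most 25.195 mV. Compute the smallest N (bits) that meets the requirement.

Number of steps required ≥ 10 V / 25.195 mV = 396.90.
Need 2^N ≥ 396.90; 2^8 = 256, 2^9 = 512.
Minimum N = 9.

9 bits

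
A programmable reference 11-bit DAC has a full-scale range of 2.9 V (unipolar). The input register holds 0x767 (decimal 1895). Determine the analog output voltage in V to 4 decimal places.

LSB = 2.9 V / 2^11 = 1.416 mV.
Code 0x767 = 1895 decimal.
V_out = 0 + 1895 × 0.00141602 V = 2.68335 V.

2.6833 V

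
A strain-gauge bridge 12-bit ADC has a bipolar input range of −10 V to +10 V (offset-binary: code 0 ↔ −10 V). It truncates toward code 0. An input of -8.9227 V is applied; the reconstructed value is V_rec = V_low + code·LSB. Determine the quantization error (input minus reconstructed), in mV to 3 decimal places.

LSB = 20/2^12 = 4.883 mV.
(-8.9227 − (−10))/0.00488281 = 220.6310; ⌊·⌋ gives code 220.
Reconstructed: -8.9257812 V.
Difference: 0.00308125 V → 3.081 mV.

3.081 mV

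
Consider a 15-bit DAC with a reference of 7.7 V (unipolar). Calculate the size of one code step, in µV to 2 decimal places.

Full-scale span = 7.7 V.
LSB = 7.7 / 2^15 = 7.7 / 32768 = 0.000234985 V = 234.99 µV.

234.99 µV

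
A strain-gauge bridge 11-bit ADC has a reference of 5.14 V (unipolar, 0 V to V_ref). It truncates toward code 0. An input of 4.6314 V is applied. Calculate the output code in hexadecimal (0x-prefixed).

code 0x735 (decimal 1845)

LSB = 5.14 V / 2048 = 2.510 mV.
(V_in − V_low)/LSB = (4.6314 − 0) / 0.00250977 = 1845.352.
⌊·⌋(1845.352) = 1845.
In hexadecimal (0x-prefixed): 0x735.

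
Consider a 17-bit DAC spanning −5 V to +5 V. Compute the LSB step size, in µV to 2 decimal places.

Full-scale span = 10 V.
LSB = 10 / 2^17 = 10 / 131072 = 7.62939e-05 V = 76.29 µV.

76.29 µV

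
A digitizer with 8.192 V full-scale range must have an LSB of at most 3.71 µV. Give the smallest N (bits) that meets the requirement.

Number of steps required ≥ 8.192 V / 3.71 µV = 2208086.25.
Need 2^N ≥ 2208086.25; 2^21 = 2097152, 2^22 = 4194304.
Minimum N = 22.

22 bits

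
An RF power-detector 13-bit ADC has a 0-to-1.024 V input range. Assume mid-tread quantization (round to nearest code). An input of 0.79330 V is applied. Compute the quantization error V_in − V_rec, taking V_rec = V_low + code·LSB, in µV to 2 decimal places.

50.00 µV

Step size: 1.024 V ÷ 2^13 = 125.00 µV.
Scaled input = 6346.4000 LSBs, so code = 6346.
Reconstructed: 0.79325 V.
V_in − V_rec = 5e-05 V = 50.00 µV.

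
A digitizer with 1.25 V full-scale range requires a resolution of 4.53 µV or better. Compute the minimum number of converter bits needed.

Number of steps required ≥ 1.25 V / 4.53 µV = 275938.19.
Need 2^N ≥ 275938.19; 2^18 = 262144, 2^19 = 524288.
Minimum N = 19.

19 bits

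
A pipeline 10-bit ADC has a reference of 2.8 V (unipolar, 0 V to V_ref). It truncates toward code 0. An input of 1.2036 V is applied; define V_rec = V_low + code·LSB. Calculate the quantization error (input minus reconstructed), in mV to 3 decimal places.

0.475 mV

Step size: 2.8 V ÷ 2^10 = 2.734 mV.
(V_in − V_low)/LSB = (1.2036 − 0)/0.00273437 = 440.1737 → code 440 (floor).
Reconstructed: 1.203125 V.
Difference: 0.000475 V → 0.475 mV.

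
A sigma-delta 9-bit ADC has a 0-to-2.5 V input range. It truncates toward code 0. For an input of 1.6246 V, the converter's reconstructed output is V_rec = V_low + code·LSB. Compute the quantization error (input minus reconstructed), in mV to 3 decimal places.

3.506 mV

Step size: 2.5 V ÷ 2^9 = 4.883 mV.
(1.6246 − 0)/0.00488281 = 332.7181; ⌊·⌋ gives code 332.
Code 332 maps back to 0 + 332×0.00488281 V = 1.6210938 V.
Difference: 0.00350625 V → 3.506 mV.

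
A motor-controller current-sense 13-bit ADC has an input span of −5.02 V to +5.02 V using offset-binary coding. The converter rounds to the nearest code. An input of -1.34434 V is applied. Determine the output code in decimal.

Full-scale span = 10.04 V; LSB = 10.04/2^13 = 1.226 mV.
(-1.34434 − (−5.02)) / 0.00122559 = 2999.104 LSBs.
So the output code is 2999.

code 2999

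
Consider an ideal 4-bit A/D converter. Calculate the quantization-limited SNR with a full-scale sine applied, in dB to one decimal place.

25.8 dB

SNR ≈ 6.02·N + 1.76 dB = 6.02·4 + 1.76 = 25.84 dB.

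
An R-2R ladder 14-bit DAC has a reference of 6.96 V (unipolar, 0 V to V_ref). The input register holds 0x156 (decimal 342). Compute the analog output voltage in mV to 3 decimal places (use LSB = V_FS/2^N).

LSB = 6.96 V / 2^14 = 424.80 µV.
Code 0x156 = 342 decimal.
V_out = 0 + 342 × 0.000424805 V = 0.145283 V.
= 145.283 mV.

145.283 mV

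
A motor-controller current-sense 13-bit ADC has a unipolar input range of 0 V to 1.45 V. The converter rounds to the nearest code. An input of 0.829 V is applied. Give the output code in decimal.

code 4684

With 8192 levels over 1.45 V, one step is 177.00 µV.
Input sits at 4683.564 steps above V_low.
round(4683.564) = 4684.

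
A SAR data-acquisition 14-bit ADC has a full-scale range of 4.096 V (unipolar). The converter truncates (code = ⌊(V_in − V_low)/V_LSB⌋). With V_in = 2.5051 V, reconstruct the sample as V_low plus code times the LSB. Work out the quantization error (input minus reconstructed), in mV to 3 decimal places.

0.100 mV

One LSB is 4.096 V / 16384 = 250.00 µV.
(2.5051 − 0)/0.00025 = 10020.4000; ⌊·⌋ gives code 10020.
V_rec = 0 + 10020·0.00025 = 2.505 V.
Difference: 0.0001 V → 0.100 mV.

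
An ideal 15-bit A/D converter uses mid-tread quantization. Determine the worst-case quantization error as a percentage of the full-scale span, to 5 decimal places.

0.00153 %

Rounding → worst-case error = ½ LSB = V_FS/2^16, so 100/65536 = 0.00152588 % of full scale.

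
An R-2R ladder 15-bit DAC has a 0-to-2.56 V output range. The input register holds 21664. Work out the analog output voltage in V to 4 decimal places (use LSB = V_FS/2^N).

LSB = 2.56 V / 2^15 = 78.12 µV.
V_out = 0 + 21664 × 7.8125e-05 V = 1.6925 V.

1.6925 V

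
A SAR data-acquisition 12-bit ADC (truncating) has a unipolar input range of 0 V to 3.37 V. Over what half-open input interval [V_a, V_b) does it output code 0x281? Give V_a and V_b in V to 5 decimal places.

LSB = 3.37/2^12 = 0.823 mV.
Code 0x281 = 641 decimal.
V_a = V_low + 641·LSB = 0.527385 V; V_b = V_low + 642·LSB = 0.528208 V.

[0.52739 V, 0.52821 V)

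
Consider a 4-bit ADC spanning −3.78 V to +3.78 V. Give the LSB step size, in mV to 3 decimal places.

472.500 mV

Full-scale span = 7.56 V.
LSB = 7.56 / 2^4 = 7.56 / 16 = 0.4725 V = 472.500 mV.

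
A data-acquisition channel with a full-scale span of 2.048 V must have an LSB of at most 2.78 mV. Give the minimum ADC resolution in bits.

10 bits

Number of steps required ≥ 2.048 V / 2.78 mV = 736.69.
Need 2^N ≥ 736.69; 2^9 = 512, 2^10 = 1024.
Minimum N = 10.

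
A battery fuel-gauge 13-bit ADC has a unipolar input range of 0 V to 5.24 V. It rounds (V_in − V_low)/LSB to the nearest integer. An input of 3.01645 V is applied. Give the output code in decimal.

With 8192 levels over 5.24 V, one step is 0.640 mV.
(V_in − V_low)/LSB = (3.01645 − 0) / 0.000639648 = 4715.794.
round(4715.794) = 4716.

code 4716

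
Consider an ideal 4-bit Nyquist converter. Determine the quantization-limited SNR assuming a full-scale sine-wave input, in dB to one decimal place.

SNR ≈ 6.02·N + 1.76 dB = 6.02·4 + 1.76 = 25.84 dB.

25.8 dB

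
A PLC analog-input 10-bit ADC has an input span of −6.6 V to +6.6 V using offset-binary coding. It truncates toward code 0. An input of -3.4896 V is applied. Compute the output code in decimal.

With 1024 levels over 13.2 V, one step is 12.891 mV.
(V_in − V_low)/LSB = (-3.4896 − (−6.6)) / 0.0128906 = 241.292.
⌊·⌋(241.292) = 241.

code 241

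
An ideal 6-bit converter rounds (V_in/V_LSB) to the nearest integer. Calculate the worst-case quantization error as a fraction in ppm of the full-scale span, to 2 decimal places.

7812.50 ppm

Rounding → worst-case error = ½ LSB = V_FS/2^7, so 1e+06/128 = 7812.5 ppm of full scale.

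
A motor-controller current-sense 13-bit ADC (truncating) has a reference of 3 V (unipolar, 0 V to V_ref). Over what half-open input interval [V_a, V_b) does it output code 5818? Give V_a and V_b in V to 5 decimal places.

[2.13062 V, 2.13098 V)

LSB = 3/2^13 = 366.21 µV.
V_a = V_low + 5818·LSB = 2.13062 V; V_b = V_low + 5819·LSB = 2.13098 V.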